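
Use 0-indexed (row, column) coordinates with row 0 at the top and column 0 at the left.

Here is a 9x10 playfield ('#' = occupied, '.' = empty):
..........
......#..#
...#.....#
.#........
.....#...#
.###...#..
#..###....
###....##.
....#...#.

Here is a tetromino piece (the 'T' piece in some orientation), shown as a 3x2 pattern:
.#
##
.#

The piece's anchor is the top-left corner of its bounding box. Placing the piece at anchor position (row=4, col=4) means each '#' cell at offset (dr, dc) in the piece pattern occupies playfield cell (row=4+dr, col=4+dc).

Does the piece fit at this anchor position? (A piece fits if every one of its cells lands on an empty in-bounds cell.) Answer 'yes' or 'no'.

Check each piece cell at anchor (4, 4):
  offset (0,1) -> (4,5): occupied ('#') -> FAIL
  offset (1,0) -> (5,4): empty -> OK
  offset (1,1) -> (5,5): empty -> OK
  offset (2,1) -> (6,5): occupied ('#') -> FAIL
All cells valid: no

Answer: no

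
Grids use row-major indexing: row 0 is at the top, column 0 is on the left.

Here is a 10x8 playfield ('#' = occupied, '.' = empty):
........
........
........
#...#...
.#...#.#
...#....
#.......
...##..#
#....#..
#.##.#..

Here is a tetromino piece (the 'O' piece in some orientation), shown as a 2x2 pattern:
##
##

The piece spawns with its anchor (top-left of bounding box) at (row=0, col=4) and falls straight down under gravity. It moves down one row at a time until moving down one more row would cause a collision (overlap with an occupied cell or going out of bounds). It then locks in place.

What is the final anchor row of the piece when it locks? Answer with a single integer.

Answer: 1

Derivation:
Spawn at (row=0, col=4). Try each row:
  row 0: fits
  row 1: fits
  row 2: blocked -> lock at row 1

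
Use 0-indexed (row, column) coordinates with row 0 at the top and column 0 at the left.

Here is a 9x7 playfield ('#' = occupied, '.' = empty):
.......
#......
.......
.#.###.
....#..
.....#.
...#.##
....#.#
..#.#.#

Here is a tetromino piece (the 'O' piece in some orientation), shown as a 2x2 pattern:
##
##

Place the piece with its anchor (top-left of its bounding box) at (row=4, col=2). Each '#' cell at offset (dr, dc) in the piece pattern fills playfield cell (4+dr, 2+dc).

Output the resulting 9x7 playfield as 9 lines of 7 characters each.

Fill (4+0,2+0) = (4,2)
Fill (4+0,2+1) = (4,3)
Fill (4+1,2+0) = (5,2)
Fill (4+1,2+1) = (5,3)

Answer: .......
#......
.......
.#.###.
..###..
..##.#.
...#.##
....#.#
..#.#.#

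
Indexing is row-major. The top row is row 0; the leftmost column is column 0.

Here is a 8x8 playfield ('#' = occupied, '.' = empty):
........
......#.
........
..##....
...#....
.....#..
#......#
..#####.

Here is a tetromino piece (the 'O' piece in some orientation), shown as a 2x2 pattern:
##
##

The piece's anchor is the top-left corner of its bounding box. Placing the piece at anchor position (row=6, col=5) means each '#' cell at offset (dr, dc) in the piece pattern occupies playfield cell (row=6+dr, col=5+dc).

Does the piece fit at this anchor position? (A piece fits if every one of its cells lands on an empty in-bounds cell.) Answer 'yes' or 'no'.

Answer: no

Derivation:
Check each piece cell at anchor (6, 5):
  offset (0,0) -> (6,5): empty -> OK
  offset (0,1) -> (6,6): empty -> OK
  offset (1,0) -> (7,5): occupied ('#') -> FAIL
  offset (1,1) -> (7,6): occupied ('#') -> FAIL
All cells valid: no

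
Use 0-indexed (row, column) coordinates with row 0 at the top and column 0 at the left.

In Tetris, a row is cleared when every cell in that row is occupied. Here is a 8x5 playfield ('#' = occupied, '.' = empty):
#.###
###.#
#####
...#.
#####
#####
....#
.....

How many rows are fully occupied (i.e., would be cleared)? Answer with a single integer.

Check each row:
  row 0: 1 empty cell -> not full
  row 1: 1 empty cell -> not full
  row 2: 0 empty cells -> FULL (clear)
  row 3: 4 empty cells -> not full
  row 4: 0 empty cells -> FULL (clear)
  row 5: 0 empty cells -> FULL (clear)
  row 6: 4 empty cells -> not full
  row 7: 5 empty cells -> not full
Total rows cleared: 3

Answer: 3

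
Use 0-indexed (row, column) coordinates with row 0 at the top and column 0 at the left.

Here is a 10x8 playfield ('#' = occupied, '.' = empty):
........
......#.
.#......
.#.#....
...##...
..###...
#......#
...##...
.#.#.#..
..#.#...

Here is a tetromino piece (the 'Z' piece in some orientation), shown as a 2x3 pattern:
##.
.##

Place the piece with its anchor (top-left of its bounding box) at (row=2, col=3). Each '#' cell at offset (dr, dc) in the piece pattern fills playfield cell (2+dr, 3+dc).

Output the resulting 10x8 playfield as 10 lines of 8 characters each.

Answer: ........
......#.
.#.##...
.#.###..
...##...
..###...
#......#
...##...
.#.#.#..
..#.#...

Derivation:
Fill (2+0,3+0) = (2,3)
Fill (2+0,3+1) = (2,4)
Fill (2+1,3+1) = (3,4)
Fill (2+1,3+2) = (3,5)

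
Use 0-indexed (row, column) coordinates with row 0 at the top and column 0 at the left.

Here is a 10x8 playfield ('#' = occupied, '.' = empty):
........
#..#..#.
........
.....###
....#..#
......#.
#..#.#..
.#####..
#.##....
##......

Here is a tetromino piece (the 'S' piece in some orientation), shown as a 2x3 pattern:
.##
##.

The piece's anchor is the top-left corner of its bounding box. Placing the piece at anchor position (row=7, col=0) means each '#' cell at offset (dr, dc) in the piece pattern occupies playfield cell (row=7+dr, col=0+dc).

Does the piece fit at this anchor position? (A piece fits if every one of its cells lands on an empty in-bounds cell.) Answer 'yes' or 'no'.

Answer: no

Derivation:
Check each piece cell at anchor (7, 0):
  offset (0,1) -> (7,1): occupied ('#') -> FAIL
  offset (0,2) -> (7,2): occupied ('#') -> FAIL
  offset (1,0) -> (8,0): occupied ('#') -> FAIL
  offset (1,1) -> (8,1): empty -> OK
All cells valid: no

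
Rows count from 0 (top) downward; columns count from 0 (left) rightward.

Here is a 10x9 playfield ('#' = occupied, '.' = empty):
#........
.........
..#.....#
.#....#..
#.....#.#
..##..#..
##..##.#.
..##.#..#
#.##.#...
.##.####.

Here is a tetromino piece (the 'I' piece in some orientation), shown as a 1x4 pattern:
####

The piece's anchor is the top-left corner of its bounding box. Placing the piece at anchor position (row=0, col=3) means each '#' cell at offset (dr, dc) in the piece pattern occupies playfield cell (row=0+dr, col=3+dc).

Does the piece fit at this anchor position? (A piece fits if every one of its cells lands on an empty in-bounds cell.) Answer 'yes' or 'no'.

Check each piece cell at anchor (0, 3):
  offset (0,0) -> (0,3): empty -> OK
  offset (0,1) -> (0,4): empty -> OK
  offset (0,2) -> (0,5): empty -> OK
  offset (0,3) -> (0,6): empty -> OK
All cells valid: yes

Answer: yes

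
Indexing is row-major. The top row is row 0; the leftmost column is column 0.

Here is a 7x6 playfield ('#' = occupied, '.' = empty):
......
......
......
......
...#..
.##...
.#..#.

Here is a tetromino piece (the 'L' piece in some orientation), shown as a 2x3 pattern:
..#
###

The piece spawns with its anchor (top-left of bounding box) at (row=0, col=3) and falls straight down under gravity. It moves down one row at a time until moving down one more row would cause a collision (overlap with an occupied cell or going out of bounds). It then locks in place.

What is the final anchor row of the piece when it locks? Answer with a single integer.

Spawn at (row=0, col=3). Try each row:
  row 0: fits
  row 1: fits
  row 2: fits
  row 3: blocked -> lock at row 2

Answer: 2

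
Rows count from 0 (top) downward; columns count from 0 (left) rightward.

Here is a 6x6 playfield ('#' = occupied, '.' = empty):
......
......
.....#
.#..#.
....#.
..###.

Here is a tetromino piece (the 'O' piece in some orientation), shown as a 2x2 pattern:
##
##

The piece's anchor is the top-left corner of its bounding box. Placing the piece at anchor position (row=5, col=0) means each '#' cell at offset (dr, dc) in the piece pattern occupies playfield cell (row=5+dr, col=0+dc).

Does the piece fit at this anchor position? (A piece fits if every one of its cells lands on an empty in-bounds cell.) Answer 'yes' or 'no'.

Answer: no

Derivation:
Check each piece cell at anchor (5, 0):
  offset (0,0) -> (5,0): empty -> OK
  offset (0,1) -> (5,1): empty -> OK
  offset (1,0) -> (6,0): out of bounds -> FAIL
  offset (1,1) -> (6,1): out of bounds -> FAIL
All cells valid: no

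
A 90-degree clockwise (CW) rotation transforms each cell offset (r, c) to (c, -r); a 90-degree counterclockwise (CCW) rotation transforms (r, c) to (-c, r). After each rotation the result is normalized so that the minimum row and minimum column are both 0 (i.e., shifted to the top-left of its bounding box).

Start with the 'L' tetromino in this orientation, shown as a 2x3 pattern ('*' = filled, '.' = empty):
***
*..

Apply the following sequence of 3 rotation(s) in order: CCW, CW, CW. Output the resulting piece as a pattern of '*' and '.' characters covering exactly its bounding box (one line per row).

Start:
***
*..
After rotation 1 (CCW):
*.
*.
**
After rotation 2 (CW):
***
*..
After rotation 3 (CW):
**
.*
.*

Answer: **
.*
.*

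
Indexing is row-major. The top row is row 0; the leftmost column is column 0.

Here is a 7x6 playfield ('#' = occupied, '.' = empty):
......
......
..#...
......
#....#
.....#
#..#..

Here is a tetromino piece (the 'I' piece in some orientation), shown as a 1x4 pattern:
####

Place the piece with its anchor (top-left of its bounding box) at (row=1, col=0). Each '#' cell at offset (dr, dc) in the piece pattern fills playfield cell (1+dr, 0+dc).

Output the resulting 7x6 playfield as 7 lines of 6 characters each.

Answer: ......
####..
..#...
......
#....#
.....#
#..#..

Derivation:
Fill (1+0,0+0) = (1,0)
Fill (1+0,0+1) = (1,1)
Fill (1+0,0+2) = (1,2)
Fill (1+0,0+3) = (1,3)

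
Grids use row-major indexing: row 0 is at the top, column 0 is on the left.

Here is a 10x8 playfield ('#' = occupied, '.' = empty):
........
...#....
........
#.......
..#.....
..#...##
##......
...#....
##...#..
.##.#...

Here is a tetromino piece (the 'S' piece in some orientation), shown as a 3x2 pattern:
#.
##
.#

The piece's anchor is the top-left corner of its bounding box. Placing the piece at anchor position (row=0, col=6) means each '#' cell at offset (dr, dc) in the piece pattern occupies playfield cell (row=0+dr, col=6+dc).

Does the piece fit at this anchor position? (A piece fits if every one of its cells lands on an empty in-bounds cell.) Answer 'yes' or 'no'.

Answer: yes

Derivation:
Check each piece cell at anchor (0, 6):
  offset (0,0) -> (0,6): empty -> OK
  offset (1,0) -> (1,6): empty -> OK
  offset (1,1) -> (1,7): empty -> OK
  offset (2,1) -> (2,7): empty -> OK
All cells valid: yes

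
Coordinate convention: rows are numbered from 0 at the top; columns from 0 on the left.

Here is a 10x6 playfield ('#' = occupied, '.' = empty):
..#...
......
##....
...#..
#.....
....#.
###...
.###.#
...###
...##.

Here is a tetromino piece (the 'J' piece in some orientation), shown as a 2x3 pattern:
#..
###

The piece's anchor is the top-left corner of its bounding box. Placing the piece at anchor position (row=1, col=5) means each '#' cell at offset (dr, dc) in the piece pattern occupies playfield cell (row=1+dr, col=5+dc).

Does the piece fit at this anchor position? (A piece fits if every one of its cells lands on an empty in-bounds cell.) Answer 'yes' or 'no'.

Answer: no

Derivation:
Check each piece cell at anchor (1, 5):
  offset (0,0) -> (1,5): empty -> OK
  offset (1,0) -> (2,5): empty -> OK
  offset (1,1) -> (2,6): out of bounds -> FAIL
  offset (1,2) -> (2,7): out of bounds -> FAIL
All cells valid: no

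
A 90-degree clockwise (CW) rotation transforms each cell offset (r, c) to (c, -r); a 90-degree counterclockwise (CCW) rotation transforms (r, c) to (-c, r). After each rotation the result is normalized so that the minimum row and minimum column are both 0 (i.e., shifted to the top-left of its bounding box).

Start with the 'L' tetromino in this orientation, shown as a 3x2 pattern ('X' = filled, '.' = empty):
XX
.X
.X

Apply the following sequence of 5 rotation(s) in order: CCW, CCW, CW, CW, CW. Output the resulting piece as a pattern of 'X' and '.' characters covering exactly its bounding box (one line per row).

Start:
XX
.X
.X
After rotation 1 (CCW):
XXX
X..
After rotation 2 (CCW):
X.
X.
XX
After rotation 3 (CW):
XXX
X..
After rotation 4 (CW):
XX
.X
.X
After rotation 5 (CW):
..X
XXX

Answer: ..X
XXX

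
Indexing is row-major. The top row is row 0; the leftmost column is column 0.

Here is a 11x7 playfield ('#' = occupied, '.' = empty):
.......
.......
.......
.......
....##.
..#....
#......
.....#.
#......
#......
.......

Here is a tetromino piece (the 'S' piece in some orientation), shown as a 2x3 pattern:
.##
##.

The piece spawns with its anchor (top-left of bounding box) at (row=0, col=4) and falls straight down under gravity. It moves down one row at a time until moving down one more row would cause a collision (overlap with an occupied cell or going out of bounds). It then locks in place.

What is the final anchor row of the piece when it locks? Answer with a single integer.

Answer: 2

Derivation:
Spawn at (row=0, col=4). Try each row:
  row 0: fits
  row 1: fits
  row 2: fits
  row 3: blocked -> lock at row 2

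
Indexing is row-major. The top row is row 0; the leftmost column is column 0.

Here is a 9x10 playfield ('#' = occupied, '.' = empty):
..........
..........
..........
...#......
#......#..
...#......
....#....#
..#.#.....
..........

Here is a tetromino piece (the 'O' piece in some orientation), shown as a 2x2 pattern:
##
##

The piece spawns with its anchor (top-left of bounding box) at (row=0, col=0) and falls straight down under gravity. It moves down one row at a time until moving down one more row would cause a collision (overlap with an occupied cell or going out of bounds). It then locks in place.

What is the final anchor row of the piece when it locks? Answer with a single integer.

Spawn at (row=0, col=0). Try each row:
  row 0: fits
  row 1: fits
  row 2: fits
  row 3: blocked -> lock at row 2

Answer: 2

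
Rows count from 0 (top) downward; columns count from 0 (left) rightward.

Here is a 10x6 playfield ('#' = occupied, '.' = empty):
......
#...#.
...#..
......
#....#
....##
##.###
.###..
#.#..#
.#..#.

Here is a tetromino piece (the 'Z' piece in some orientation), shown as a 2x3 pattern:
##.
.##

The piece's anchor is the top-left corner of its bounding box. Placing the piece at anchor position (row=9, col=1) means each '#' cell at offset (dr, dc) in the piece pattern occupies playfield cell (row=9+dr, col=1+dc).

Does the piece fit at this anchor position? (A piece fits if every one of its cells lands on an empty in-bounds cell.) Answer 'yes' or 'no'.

Check each piece cell at anchor (9, 1):
  offset (0,0) -> (9,1): occupied ('#') -> FAIL
  offset (0,1) -> (9,2): empty -> OK
  offset (1,1) -> (10,2): out of bounds -> FAIL
  offset (1,2) -> (10,3): out of bounds -> FAIL
All cells valid: no

Answer: no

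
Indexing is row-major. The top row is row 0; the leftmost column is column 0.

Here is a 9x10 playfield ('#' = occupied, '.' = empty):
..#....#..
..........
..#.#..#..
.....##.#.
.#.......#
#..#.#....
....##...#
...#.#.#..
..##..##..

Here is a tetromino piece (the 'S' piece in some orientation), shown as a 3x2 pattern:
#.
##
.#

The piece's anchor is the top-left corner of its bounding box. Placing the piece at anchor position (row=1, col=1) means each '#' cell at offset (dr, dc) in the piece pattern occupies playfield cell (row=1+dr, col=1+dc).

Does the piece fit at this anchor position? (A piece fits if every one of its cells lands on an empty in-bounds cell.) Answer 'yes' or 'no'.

Check each piece cell at anchor (1, 1):
  offset (0,0) -> (1,1): empty -> OK
  offset (1,0) -> (2,1): empty -> OK
  offset (1,1) -> (2,2): occupied ('#') -> FAIL
  offset (2,1) -> (3,2): empty -> OK
All cells valid: no

Answer: no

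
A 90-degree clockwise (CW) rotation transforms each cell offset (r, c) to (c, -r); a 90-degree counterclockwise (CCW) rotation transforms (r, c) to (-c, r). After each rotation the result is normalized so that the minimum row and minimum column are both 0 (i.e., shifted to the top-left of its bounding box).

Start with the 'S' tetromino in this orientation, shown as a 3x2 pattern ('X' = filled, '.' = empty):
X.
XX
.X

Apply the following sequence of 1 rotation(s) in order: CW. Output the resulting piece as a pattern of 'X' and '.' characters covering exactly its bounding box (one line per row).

Start:
X.
XX
.X
After rotation 1 (CW):
.XX
XX.

Answer: .XX
XX.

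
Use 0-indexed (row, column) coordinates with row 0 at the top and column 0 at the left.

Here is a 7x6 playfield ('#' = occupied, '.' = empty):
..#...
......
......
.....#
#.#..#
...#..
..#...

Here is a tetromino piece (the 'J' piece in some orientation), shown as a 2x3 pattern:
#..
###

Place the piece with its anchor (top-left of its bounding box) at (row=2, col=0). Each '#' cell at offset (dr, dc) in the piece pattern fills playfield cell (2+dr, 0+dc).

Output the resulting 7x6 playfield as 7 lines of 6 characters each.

Answer: ..#...
......
#.....
###..#
#.#..#
...#..
..#...

Derivation:
Fill (2+0,0+0) = (2,0)
Fill (2+1,0+0) = (3,0)
Fill (2+1,0+1) = (3,1)
Fill (2+1,0+2) = (3,2)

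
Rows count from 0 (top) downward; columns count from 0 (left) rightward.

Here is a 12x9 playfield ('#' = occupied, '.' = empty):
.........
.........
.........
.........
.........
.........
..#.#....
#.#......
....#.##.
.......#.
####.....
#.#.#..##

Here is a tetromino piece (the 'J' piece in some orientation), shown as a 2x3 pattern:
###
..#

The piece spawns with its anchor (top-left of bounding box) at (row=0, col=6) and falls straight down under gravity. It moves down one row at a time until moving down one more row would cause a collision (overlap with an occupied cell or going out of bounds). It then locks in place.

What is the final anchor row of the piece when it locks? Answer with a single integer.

Answer: 7

Derivation:
Spawn at (row=0, col=6). Try each row:
  row 0: fits
  row 1: fits
  row 2: fits
  row 3: fits
  row 4: fits
  row 5: fits
  row 6: fits
  row 7: fits
  row 8: blocked -> lock at row 7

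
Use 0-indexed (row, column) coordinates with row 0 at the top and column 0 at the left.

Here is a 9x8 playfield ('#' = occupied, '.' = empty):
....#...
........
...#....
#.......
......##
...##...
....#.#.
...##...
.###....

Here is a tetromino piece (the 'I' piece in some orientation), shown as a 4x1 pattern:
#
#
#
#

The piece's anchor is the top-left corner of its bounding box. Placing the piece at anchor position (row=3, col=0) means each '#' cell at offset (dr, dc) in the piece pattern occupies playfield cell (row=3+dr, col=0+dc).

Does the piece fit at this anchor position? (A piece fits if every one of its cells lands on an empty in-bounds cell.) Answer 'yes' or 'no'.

Check each piece cell at anchor (3, 0):
  offset (0,0) -> (3,0): occupied ('#') -> FAIL
  offset (1,0) -> (4,0): empty -> OK
  offset (2,0) -> (5,0): empty -> OK
  offset (3,0) -> (6,0): empty -> OK
All cells valid: no

Answer: no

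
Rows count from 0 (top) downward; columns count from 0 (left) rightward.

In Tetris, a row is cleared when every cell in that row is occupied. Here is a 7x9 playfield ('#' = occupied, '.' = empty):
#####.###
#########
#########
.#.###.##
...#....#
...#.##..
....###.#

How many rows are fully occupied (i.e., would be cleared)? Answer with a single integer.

Answer: 2

Derivation:
Check each row:
  row 0: 1 empty cell -> not full
  row 1: 0 empty cells -> FULL (clear)
  row 2: 0 empty cells -> FULL (clear)
  row 3: 3 empty cells -> not full
  row 4: 7 empty cells -> not full
  row 5: 6 empty cells -> not full
  row 6: 5 empty cells -> not full
Total rows cleared: 2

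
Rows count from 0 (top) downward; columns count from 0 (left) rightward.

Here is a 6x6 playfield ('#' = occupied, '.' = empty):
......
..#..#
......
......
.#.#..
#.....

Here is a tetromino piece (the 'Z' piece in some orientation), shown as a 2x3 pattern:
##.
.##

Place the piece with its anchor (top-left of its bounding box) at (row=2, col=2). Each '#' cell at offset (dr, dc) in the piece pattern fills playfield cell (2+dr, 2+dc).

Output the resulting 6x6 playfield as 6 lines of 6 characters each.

Fill (2+0,2+0) = (2,2)
Fill (2+0,2+1) = (2,3)
Fill (2+1,2+1) = (3,3)
Fill (2+1,2+2) = (3,4)

Answer: ......
..#..#
..##..
...##.
.#.#..
#.....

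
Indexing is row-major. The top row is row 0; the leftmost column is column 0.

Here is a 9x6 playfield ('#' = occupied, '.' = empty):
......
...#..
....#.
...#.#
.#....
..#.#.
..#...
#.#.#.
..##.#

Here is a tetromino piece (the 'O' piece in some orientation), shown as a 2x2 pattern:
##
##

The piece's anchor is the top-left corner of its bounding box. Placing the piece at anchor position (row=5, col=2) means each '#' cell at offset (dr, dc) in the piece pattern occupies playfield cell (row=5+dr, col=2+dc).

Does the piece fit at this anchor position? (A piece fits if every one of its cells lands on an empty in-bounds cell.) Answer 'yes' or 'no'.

Answer: no

Derivation:
Check each piece cell at anchor (5, 2):
  offset (0,0) -> (5,2): occupied ('#') -> FAIL
  offset (0,1) -> (5,3): empty -> OK
  offset (1,0) -> (6,2): occupied ('#') -> FAIL
  offset (1,1) -> (6,3): empty -> OK
All cells valid: no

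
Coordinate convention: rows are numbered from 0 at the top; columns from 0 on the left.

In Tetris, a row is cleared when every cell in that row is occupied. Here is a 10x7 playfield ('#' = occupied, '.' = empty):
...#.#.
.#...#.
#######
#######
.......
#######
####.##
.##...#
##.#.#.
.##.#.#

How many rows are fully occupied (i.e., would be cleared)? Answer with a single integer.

Answer: 3

Derivation:
Check each row:
  row 0: 5 empty cells -> not full
  row 1: 5 empty cells -> not full
  row 2: 0 empty cells -> FULL (clear)
  row 3: 0 empty cells -> FULL (clear)
  row 4: 7 empty cells -> not full
  row 5: 0 empty cells -> FULL (clear)
  row 6: 1 empty cell -> not full
  row 7: 4 empty cells -> not full
  row 8: 3 empty cells -> not full
  row 9: 3 empty cells -> not full
Total rows cleared: 3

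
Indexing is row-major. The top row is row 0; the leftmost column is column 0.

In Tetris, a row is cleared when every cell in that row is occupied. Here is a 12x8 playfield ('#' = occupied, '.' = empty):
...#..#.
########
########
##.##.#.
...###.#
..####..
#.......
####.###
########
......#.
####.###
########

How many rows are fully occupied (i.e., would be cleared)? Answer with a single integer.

Answer: 4

Derivation:
Check each row:
  row 0: 6 empty cells -> not full
  row 1: 0 empty cells -> FULL (clear)
  row 2: 0 empty cells -> FULL (clear)
  row 3: 3 empty cells -> not full
  row 4: 4 empty cells -> not full
  row 5: 4 empty cells -> not full
  row 6: 7 empty cells -> not full
  row 7: 1 empty cell -> not full
  row 8: 0 empty cells -> FULL (clear)
  row 9: 7 empty cells -> not full
  row 10: 1 empty cell -> not full
  row 11: 0 empty cells -> FULL (clear)
Total rows cleared: 4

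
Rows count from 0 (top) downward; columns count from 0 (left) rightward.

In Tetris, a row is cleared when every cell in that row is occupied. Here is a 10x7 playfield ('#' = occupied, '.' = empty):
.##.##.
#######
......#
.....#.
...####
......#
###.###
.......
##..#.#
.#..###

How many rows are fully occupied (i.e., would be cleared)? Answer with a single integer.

Check each row:
  row 0: 3 empty cells -> not full
  row 1: 0 empty cells -> FULL (clear)
  row 2: 6 empty cells -> not full
  row 3: 6 empty cells -> not full
  row 4: 3 empty cells -> not full
  row 5: 6 empty cells -> not full
  row 6: 1 empty cell -> not full
  row 7: 7 empty cells -> not full
  row 8: 3 empty cells -> not full
  row 9: 3 empty cells -> not full
Total rows cleared: 1

Answer: 1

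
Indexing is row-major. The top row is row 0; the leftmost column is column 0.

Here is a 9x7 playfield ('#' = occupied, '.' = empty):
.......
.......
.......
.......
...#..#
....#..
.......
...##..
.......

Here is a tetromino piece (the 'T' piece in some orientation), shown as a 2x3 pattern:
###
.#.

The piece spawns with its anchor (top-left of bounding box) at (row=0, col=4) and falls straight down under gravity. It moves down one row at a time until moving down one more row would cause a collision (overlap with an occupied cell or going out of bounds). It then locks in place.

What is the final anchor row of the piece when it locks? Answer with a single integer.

Spawn at (row=0, col=4). Try each row:
  row 0: fits
  row 1: fits
  row 2: fits
  row 3: fits
  row 4: blocked -> lock at row 3

Answer: 3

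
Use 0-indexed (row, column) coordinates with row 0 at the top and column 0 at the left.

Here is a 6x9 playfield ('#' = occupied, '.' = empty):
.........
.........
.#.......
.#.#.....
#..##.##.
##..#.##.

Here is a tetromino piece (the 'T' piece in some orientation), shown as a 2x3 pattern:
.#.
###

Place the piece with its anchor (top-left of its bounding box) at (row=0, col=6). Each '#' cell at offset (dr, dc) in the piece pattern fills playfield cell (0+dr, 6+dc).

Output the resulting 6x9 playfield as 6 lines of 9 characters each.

Answer: .......#.
......###
.#.......
.#.#.....
#..##.##.
##..#.##.

Derivation:
Fill (0+0,6+1) = (0,7)
Fill (0+1,6+0) = (1,6)
Fill (0+1,6+1) = (1,7)
Fill (0+1,6+2) = (1,8)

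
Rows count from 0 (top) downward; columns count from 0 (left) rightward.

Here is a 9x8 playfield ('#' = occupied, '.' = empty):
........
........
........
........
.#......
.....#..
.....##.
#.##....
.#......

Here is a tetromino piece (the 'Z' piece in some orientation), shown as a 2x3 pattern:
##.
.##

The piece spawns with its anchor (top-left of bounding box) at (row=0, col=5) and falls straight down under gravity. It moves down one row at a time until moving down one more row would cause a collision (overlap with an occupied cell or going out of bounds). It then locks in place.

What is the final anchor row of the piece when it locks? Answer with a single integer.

Spawn at (row=0, col=5). Try each row:
  row 0: fits
  row 1: fits
  row 2: fits
  row 3: fits
  row 4: fits
  row 5: blocked -> lock at row 4

Answer: 4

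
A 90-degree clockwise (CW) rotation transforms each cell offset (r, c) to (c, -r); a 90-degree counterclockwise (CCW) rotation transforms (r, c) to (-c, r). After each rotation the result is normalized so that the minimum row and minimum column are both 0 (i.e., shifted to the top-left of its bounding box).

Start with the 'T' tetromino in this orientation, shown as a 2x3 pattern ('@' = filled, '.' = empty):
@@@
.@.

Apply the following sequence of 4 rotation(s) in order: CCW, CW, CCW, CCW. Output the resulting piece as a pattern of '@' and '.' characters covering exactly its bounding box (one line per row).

Start:
@@@
.@.
After rotation 1 (CCW):
@.
@@
@.
After rotation 2 (CW):
@@@
.@.
After rotation 3 (CCW):
@.
@@
@.
After rotation 4 (CCW):
.@.
@@@

Answer: .@.
@@@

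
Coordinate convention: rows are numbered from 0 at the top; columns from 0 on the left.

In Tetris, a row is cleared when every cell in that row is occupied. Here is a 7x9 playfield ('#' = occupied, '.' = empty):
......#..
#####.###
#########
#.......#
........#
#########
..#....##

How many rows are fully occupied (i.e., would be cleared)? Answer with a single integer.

Check each row:
  row 0: 8 empty cells -> not full
  row 1: 1 empty cell -> not full
  row 2: 0 empty cells -> FULL (clear)
  row 3: 7 empty cells -> not full
  row 4: 8 empty cells -> not full
  row 5: 0 empty cells -> FULL (clear)
  row 6: 6 empty cells -> not full
Total rows cleared: 2

Answer: 2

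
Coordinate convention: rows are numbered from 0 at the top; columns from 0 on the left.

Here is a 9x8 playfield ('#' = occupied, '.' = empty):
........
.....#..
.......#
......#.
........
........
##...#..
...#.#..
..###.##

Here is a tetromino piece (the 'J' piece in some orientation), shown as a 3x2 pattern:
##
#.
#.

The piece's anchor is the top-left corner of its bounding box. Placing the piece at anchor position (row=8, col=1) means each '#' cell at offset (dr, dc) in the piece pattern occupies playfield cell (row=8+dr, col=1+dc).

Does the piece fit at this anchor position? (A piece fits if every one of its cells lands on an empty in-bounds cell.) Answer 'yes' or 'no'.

Check each piece cell at anchor (8, 1):
  offset (0,0) -> (8,1): empty -> OK
  offset (0,1) -> (8,2): occupied ('#') -> FAIL
  offset (1,0) -> (9,1): out of bounds -> FAIL
  offset (2,0) -> (10,1): out of bounds -> FAIL
All cells valid: no

Answer: no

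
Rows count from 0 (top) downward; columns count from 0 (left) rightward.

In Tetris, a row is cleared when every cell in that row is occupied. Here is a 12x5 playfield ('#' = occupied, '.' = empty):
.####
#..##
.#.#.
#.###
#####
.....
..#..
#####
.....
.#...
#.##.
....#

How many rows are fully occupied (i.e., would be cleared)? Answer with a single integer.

Check each row:
  row 0: 1 empty cell -> not full
  row 1: 2 empty cells -> not full
  row 2: 3 empty cells -> not full
  row 3: 1 empty cell -> not full
  row 4: 0 empty cells -> FULL (clear)
  row 5: 5 empty cells -> not full
  row 6: 4 empty cells -> not full
  row 7: 0 empty cells -> FULL (clear)
  row 8: 5 empty cells -> not full
  row 9: 4 empty cells -> not full
  row 10: 2 empty cells -> not full
  row 11: 4 empty cells -> not full
Total rows cleared: 2

Answer: 2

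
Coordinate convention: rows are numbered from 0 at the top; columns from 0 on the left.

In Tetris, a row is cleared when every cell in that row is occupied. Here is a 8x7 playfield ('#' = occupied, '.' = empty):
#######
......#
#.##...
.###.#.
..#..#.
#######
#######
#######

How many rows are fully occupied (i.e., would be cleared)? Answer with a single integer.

Answer: 4

Derivation:
Check each row:
  row 0: 0 empty cells -> FULL (clear)
  row 1: 6 empty cells -> not full
  row 2: 4 empty cells -> not full
  row 3: 3 empty cells -> not full
  row 4: 5 empty cells -> not full
  row 5: 0 empty cells -> FULL (clear)
  row 6: 0 empty cells -> FULL (clear)
  row 7: 0 empty cells -> FULL (clear)
Total rows cleared: 4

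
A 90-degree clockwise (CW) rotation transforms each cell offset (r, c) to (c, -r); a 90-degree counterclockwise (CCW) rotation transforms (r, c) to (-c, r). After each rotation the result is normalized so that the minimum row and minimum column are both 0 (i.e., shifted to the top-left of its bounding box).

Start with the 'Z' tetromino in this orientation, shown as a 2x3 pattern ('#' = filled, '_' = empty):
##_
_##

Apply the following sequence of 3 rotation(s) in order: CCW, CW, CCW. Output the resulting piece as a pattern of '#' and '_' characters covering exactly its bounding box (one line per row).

Answer: _#
##
#_

Derivation:
Start:
##_
_##
After rotation 1 (CCW):
_#
##
#_
After rotation 2 (CW):
##_
_##
After rotation 3 (CCW):
_#
##
#_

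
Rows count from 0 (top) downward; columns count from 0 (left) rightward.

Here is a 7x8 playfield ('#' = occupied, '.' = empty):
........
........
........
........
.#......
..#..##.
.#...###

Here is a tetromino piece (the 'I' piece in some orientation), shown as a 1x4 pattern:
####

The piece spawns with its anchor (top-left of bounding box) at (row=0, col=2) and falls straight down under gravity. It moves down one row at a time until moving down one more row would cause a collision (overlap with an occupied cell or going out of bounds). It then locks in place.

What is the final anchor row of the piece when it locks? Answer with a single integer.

Spawn at (row=0, col=2). Try each row:
  row 0: fits
  row 1: fits
  row 2: fits
  row 3: fits
  row 4: fits
  row 5: blocked -> lock at row 4

Answer: 4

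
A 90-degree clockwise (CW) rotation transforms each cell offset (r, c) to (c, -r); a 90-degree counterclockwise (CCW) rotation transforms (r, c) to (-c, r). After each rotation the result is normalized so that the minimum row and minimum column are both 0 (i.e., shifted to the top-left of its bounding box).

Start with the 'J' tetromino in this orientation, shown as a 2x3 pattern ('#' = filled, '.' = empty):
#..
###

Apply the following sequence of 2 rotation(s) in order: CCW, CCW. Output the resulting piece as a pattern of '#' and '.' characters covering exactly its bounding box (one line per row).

Start:
#..
###
After rotation 1 (CCW):
.#
.#
##
After rotation 2 (CCW):
###
..#

Answer: ###
..#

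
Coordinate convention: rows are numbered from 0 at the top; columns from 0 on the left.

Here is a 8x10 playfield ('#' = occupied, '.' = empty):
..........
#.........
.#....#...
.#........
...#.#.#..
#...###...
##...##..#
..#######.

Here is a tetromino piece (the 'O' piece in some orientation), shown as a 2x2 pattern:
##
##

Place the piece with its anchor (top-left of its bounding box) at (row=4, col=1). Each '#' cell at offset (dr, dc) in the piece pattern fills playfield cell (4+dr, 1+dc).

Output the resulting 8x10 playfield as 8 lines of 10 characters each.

Fill (4+0,1+0) = (4,1)
Fill (4+0,1+1) = (4,2)
Fill (4+1,1+0) = (5,1)
Fill (4+1,1+1) = (5,2)

Answer: ..........
#.........
.#....#...
.#........
.###.#.#..
###.###...
##...##..#
..#######.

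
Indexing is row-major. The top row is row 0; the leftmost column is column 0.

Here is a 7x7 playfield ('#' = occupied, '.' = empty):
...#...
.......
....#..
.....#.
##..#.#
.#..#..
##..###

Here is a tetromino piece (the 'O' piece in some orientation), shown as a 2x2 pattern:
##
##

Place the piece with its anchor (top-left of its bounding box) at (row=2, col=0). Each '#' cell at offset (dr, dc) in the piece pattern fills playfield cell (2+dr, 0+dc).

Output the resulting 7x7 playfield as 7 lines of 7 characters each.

Answer: ...#...
.......
##..#..
##...#.
##..#.#
.#..#..
##..###

Derivation:
Fill (2+0,0+0) = (2,0)
Fill (2+0,0+1) = (2,1)
Fill (2+1,0+0) = (3,0)
Fill (2+1,0+1) = (3,1)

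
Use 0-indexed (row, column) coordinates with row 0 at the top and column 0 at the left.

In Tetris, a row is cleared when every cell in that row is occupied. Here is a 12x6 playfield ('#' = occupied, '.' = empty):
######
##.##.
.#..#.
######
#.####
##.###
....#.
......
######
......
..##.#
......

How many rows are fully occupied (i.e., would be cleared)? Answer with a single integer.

Check each row:
  row 0: 0 empty cells -> FULL (clear)
  row 1: 2 empty cells -> not full
  row 2: 4 empty cells -> not full
  row 3: 0 empty cells -> FULL (clear)
  row 4: 1 empty cell -> not full
  row 5: 1 empty cell -> not full
  row 6: 5 empty cells -> not full
  row 7: 6 empty cells -> not full
  row 8: 0 empty cells -> FULL (clear)
  row 9: 6 empty cells -> not full
  row 10: 3 empty cells -> not full
  row 11: 6 empty cells -> not full
Total rows cleared: 3

Answer: 3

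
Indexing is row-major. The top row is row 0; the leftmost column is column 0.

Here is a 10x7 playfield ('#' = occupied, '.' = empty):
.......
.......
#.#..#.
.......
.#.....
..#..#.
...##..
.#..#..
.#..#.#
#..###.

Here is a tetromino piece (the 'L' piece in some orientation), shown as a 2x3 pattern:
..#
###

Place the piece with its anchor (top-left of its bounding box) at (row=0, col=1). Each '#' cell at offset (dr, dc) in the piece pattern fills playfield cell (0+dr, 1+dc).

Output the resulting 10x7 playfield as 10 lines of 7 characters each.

Answer: ...#...
.###...
#.#..#.
.......
.#.....
..#..#.
...##..
.#..#..
.#..#.#
#..###.

Derivation:
Fill (0+0,1+2) = (0,3)
Fill (0+1,1+0) = (1,1)
Fill (0+1,1+1) = (1,2)
Fill (0+1,1+2) = (1,3)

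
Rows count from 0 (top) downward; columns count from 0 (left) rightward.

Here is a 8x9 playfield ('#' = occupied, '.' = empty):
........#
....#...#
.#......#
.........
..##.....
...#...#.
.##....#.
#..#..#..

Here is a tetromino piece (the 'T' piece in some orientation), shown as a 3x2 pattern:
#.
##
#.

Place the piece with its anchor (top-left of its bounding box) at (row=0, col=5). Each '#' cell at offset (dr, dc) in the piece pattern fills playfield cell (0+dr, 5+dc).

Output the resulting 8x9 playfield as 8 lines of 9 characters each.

Answer: .....#..#
....###.#
.#...#..#
.........
..##.....
...#...#.
.##....#.
#..#..#..

Derivation:
Fill (0+0,5+0) = (0,5)
Fill (0+1,5+0) = (1,5)
Fill (0+1,5+1) = (1,6)
Fill (0+2,5+0) = (2,5)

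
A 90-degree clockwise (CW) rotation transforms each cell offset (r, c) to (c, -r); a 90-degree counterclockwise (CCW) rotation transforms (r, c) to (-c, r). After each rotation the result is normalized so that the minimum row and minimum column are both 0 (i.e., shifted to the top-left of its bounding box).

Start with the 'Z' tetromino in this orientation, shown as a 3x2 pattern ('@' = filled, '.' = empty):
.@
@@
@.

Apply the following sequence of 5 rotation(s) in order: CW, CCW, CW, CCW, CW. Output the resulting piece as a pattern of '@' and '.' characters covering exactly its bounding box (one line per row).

Answer: @@.
.@@

Derivation:
Start:
.@
@@
@.
After rotation 1 (CW):
@@.
.@@
After rotation 2 (CCW):
.@
@@
@.
After rotation 3 (CW):
@@.
.@@
After rotation 4 (CCW):
.@
@@
@.
After rotation 5 (CW):
@@.
.@@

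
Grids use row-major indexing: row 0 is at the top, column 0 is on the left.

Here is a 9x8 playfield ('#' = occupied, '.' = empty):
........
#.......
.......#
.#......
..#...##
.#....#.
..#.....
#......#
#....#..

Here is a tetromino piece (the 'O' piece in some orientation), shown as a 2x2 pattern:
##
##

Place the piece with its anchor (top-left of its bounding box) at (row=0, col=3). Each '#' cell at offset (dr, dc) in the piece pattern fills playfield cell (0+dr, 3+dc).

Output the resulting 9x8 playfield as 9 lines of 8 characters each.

Fill (0+0,3+0) = (0,3)
Fill (0+0,3+1) = (0,4)
Fill (0+1,3+0) = (1,3)
Fill (0+1,3+1) = (1,4)

Answer: ...##...
#..##...
.......#
.#......
..#...##
.#....#.
..#.....
#......#
#....#..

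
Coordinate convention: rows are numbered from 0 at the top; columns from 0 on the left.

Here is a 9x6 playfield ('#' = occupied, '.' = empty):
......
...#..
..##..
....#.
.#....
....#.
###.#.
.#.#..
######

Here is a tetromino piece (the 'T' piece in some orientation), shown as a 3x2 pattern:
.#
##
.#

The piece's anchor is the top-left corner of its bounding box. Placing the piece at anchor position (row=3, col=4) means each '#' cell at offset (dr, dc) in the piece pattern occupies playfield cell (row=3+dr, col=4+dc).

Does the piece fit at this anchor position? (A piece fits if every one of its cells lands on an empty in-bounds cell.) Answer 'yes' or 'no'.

Answer: yes

Derivation:
Check each piece cell at anchor (3, 4):
  offset (0,1) -> (3,5): empty -> OK
  offset (1,0) -> (4,4): empty -> OK
  offset (1,1) -> (4,5): empty -> OK
  offset (2,1) -> (5,5): empty -> OK
All cells valid: yes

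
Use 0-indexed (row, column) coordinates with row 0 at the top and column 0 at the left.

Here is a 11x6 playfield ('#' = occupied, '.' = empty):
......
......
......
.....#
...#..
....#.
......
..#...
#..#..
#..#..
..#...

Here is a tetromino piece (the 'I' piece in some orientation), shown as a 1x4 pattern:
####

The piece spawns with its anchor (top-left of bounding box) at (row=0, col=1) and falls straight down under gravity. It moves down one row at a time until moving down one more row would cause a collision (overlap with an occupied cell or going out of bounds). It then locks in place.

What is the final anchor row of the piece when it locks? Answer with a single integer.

Answer: 3

Derivation:
Spawn at (row=0, col=1). Try each row:
  row 0: fits
  row 1: fits
  row 2: fits
  row 3: fits
  row 4: blocked -> lock at row 3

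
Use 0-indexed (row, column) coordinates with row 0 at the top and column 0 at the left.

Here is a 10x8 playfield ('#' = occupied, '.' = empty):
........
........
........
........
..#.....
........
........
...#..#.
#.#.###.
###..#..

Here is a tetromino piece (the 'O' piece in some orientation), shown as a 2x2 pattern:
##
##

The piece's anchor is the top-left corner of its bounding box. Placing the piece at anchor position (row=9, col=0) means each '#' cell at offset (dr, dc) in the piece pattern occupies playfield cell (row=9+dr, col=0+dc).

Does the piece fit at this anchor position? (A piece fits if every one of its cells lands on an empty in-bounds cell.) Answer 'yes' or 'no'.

Check each piece cell at anchor (9, 0):
  offset (0,0) -> (9,0): occupied ('#') -> FAIL
  offset (0,1) -> (9,1): occupied ('#') -> FAIL
  offset (1,0) -> (10,0): out of bounds -> FAIL
  offset (1,1) -> (10,1): out of bounds -> FAIL
All cells valid: no

Answer: no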